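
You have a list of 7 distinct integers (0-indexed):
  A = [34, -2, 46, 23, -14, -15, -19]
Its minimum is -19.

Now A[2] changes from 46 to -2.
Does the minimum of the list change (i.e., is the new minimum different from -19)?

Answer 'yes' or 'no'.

Old min = -19
Change: A[2] 46 -> -2
Changed element was NOT the min; min changes only if -2 < -19.
New min = -19; changed? no

Answer: no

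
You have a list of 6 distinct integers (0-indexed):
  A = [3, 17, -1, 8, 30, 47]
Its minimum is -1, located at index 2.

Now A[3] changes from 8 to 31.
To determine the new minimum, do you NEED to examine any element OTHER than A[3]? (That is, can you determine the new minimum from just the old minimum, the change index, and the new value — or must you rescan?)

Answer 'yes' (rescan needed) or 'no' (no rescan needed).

Old min = -1 at index 2
Change at index 3: 8 -> 31
Index 3 was NOT the min. New min = min(-1, 31). No rescan of other elements needed.
Needs rescan: no

Answer: no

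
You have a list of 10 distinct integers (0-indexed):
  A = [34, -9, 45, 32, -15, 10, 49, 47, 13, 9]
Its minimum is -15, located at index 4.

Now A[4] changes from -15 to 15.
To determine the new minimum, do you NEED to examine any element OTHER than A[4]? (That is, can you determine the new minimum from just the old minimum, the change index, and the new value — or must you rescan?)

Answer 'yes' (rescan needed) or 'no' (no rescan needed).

Answer: yes

Derivation:
Old min = -15 at index 4
Change at index 4: -15 -> 15
Index 4 WAS the min and new value 15 > old min -15. Must rescan other elements to find the new min.
Needs rescan: yes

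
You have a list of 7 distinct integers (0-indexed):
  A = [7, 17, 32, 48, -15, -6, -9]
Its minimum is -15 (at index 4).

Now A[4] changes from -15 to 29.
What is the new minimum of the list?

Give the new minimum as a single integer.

Old min = -15 (at index 4)
Change: A[4] -15 -> 29
Changed element WAS the min. Need to check: is 29 still <= all others?
  Min of remaining elements: -9
  New min = min(29, -9) = -9

Answer: -9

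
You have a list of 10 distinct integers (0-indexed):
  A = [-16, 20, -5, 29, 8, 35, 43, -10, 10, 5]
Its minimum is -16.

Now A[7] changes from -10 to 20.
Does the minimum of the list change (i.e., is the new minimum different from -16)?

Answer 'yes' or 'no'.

Old min = -16
Change: A[7] -10 -> 20
Changed element was NOT the min; min changes only if 20 < -16.
New min = -16; changed? no

Answer: no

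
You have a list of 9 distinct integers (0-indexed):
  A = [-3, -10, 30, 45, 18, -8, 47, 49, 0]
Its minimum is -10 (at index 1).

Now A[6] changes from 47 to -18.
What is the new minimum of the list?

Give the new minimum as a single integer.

Old min = -10 (at index 1)
Change: A[6] 47 -> -18
Changed element was NOT the old min.
  New min = min(old_min, new_val) = min(-10, -18) = -18

Answer: -18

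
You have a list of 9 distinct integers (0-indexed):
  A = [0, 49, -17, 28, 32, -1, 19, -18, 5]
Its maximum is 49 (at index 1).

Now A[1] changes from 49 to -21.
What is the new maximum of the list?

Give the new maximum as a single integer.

Answer: 32

Derivation:
Old max = 49 (at index 1)
Change: A[1] 49 -> -21
Changed element WAS the max -> may need rescan.
  Max of remaining elements: 32
  New max = max(-21, 32) = 32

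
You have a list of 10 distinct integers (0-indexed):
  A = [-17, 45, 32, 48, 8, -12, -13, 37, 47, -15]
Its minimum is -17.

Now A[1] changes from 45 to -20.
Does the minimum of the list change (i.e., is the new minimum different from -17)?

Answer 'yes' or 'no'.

Old min = -17
Change: A[1] 45 -> -20
Changed element was NOT the min; min changes only if -20 < -17.
New min = -20; changed? yes

Answer: yes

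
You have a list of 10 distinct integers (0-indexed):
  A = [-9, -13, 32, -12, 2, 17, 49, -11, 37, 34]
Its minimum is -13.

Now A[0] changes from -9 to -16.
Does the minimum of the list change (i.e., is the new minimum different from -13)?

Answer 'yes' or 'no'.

Old min = -13
Change: A[0] -9 -> -16
Changed element was NOT the min; min changes only if -16 < -13.
New min = -16; changed? yes

Answer: yes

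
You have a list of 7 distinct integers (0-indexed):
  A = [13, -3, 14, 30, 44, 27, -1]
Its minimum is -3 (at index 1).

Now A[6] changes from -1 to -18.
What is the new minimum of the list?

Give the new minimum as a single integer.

Old min = -3 (at index 1)
Change: A[6] -1 -> -18
Changed element was NOT the old min.
  New min = min(old_min, new_val) = min(-3, -18) = -18

Answer: -18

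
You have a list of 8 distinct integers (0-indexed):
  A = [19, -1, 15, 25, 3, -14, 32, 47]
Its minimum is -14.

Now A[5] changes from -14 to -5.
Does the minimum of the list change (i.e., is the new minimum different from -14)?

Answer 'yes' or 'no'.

Answer: yes

Derivation:
Old min = -14
Change: A[5] -14 -> -5
Changed element was the min; new min must be rechecked.
New min = -5; changed? yes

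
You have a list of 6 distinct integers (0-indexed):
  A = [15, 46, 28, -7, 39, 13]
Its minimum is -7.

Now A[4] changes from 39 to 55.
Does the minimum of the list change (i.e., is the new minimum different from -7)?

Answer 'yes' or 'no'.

Answer: no

Derivation:
Old min = -7
Change: A[4] 39 -> 55
Changed element was NOT the min; min changes only if 55 < -7.
New min = -7; changed? no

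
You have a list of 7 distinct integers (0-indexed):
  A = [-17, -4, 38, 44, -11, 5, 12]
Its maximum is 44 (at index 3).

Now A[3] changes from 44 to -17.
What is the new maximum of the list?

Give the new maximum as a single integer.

Old max = 44 (at index 3)
Change: A[3] 44 -> -17
Changed element WAS the max -> may need rescan.
  Max of remaining elements: 38
  New max = max(-17, 38) = 38

Answer: 38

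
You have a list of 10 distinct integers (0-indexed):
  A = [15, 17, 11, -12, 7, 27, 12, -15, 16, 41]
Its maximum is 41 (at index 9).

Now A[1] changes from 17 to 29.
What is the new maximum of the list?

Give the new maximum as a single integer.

Old max = 41 (at index 9)
Change: A[1] 17 -> 29
Changed element was NOT the old max.
  New max = max(old_max, new_val) = max(41, 29) = 41

Answer: 41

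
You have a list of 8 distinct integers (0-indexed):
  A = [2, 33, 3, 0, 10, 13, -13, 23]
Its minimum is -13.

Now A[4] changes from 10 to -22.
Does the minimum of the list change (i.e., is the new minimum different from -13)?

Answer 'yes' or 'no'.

Old min = -13
Change: A[4] 10 -> -22
Changed element was NOT the min; min changes only if -22 < -13.
New min = -22; changed? yes

Answer: yes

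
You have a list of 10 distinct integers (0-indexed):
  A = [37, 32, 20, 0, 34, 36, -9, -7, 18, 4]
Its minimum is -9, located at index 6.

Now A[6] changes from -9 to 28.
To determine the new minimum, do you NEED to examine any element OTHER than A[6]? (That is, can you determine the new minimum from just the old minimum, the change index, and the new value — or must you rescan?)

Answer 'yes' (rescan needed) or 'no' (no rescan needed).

Old min = -9 at index 6
Change at index 6: -9 -> 28
Index 6 WAS the min and new value 28 > old min -9. Must rescan other elements to find the new min.
Needs rescan: yes

Answer: yes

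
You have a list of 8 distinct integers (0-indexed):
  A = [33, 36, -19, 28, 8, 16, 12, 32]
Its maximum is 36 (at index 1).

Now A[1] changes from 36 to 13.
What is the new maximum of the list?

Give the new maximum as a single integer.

Answer: 33

Derivation:
Old max = 36 (at index 1)
Change: A[1] 36 -> 13
Changed element WAS the max -> may need rescan.
  Max of remaining elements: 33
  New max = max(13, 33) = 33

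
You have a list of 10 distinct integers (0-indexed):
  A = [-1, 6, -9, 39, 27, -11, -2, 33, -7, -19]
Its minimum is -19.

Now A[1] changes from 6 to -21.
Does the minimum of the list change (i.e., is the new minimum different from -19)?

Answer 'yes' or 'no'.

Answer: yes

Derivation:
Old min = -19
Change: A[1] 6 -> -21
Changed element was NOT the min; min changes only if -21 < -19.
New min = -21; changed? yes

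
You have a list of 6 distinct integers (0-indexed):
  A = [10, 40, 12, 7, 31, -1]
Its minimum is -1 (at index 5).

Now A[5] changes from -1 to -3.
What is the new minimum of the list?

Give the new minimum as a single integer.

Old min = -1 (at index 5)
Change: A[5] -1 -> -3
Changed element WAS the min. Need to check: is -3 still <= all others?
  Min of remaining elements: 7
  New min = min(-3, 7) = -3

Answer: -3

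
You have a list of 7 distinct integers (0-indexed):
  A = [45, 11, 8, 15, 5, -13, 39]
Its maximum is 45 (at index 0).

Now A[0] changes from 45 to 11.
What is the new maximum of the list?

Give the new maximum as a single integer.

Old max = 45 (at index 0)
Change: A[0] 45 -> 11
Changed element WAS the max -> may need rescan.
  Max of remaining elements: 39
  New max = max(11, 39) = 39

Answer: 39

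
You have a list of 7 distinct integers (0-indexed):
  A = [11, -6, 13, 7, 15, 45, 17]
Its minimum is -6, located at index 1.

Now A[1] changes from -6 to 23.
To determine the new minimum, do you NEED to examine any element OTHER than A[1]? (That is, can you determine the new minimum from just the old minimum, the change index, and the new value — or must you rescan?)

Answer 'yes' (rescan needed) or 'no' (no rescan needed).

Old min = -6 at index 1
Change at index 1: -6 -> 23
Index 1 WAS the min and new value 23 > old min -6. Must rescan other elements to find the new min.
Needs rescan: yes

Answer: yes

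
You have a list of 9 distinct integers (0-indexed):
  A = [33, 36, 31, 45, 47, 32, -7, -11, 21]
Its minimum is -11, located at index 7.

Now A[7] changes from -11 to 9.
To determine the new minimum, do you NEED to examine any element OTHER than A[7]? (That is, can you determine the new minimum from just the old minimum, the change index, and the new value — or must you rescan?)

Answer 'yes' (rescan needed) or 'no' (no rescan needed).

Answer: yes

Derivation:
Old min = -11 at index 7
Change at index 7: -11 -> 9
Index 7 WAS the min and new value 9 > old min -11. Must rescan other elements to find the new min.
Needs rescan: yes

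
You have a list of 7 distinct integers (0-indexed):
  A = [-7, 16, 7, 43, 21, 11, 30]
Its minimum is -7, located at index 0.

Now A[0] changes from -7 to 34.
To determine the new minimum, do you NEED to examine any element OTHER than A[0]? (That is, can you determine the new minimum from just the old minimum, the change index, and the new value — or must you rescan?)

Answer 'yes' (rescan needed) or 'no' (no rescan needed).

Answer: yes

Derivation:
Old min = -7 at index 0
Change at index 0: -7 -> 34
Index 0 WAS the min and new value 34 > old min -7. Must rescan other elements to find the new min.
Needs rescan: yes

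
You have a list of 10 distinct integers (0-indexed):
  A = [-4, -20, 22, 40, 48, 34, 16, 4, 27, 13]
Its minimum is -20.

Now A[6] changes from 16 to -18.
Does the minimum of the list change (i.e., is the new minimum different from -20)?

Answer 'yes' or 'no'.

Answer: no

Derivation:
Old min = -20
Change: A[6] 16 -> -18
Changed element was NOT the min; min changes only if -18 < -20.
New min = -20; changed? no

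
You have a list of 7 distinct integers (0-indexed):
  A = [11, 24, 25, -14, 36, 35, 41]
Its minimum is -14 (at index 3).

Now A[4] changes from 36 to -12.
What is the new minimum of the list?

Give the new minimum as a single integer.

Answer: -14

Derivation:
Old min = -14 (at index 3)
Change: A[4] 36 -> -12
Changed element was NOT the old min.
  New min = min(old_min, new_val) = min(-14, -12) = -14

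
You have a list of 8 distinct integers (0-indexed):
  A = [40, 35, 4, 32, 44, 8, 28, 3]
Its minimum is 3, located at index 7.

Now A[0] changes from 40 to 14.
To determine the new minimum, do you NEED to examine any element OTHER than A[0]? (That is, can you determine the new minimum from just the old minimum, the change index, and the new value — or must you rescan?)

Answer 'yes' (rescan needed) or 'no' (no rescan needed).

Old min = 3 at index 7
Change at index 0: 40 -> 14
Index 0 was NOT the min. New min = min(3, 14). No rescan of other elements needed.
Needs rescan: no

Answer: no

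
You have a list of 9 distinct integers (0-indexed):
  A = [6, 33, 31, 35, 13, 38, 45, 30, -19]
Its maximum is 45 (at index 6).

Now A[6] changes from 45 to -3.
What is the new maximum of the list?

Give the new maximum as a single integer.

Old max = 45 (at index 6)
Change: A[6] 45 -> -3
Changed element WAS the max -> may need rescan.
  Max of remaining elements: 38
  New max = max(-3, 38) = 38

Answer: 38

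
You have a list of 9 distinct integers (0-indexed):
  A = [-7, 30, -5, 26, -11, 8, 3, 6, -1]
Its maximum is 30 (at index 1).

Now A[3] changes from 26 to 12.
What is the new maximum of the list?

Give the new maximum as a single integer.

Answer: 30

Derivation:
Old max = 30 (at index 1)
Change: A[3] 26 -> 12
Changed element was NOT the old max.
  New max = max(old_max, new_val) = max(30, 12) = 30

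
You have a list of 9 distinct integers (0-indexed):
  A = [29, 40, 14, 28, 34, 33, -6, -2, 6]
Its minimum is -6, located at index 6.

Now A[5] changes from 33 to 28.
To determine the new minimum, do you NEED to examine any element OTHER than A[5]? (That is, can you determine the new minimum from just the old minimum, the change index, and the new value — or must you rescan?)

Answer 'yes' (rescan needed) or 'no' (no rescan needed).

Answer: no

Derivation:
Old min = -6 at index 6
Change at index 5: 33 -> 28
Index 5 was NOT the min. New min = min(-6, 28). No rescan of other elements needed.
Needs rescan: no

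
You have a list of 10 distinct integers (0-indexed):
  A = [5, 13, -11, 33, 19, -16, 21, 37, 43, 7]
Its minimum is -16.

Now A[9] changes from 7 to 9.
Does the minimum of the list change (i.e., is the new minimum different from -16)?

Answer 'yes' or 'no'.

Old min = -16
Change: A[9] 7 -> 9
Changed element was NOT the min; min changes only if 9 < -16.
New min = -16; changed? no

Answer: no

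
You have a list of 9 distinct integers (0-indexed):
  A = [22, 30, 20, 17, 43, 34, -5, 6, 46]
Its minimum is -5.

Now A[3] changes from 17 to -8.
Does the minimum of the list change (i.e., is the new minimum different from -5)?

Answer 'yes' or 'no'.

Answer: yes

Derivation:
Old min = -5
Change: A[3] 17 -> -8
Changed element was NOT the min; min changes only if -8 < -5.
New min = -8; changed? yes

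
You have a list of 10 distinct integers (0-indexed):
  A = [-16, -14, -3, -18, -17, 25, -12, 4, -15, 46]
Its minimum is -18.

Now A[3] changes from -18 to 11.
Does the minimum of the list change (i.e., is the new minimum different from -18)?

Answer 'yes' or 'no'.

Answer: yes

Derivation:
Old min = -18
Change: A[3] -18 -> 11
Changed element was the min; new min must be rechecked.
New min = -17; changed? yes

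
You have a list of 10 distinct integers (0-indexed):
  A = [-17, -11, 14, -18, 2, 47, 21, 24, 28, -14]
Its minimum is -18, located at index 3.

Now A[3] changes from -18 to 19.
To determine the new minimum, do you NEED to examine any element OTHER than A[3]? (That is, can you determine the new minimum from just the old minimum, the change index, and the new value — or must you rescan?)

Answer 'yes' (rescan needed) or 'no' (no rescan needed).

Old min = -18 at index 3
Change at index 3: -18 -> 19
Index 3 WAS the min and new value 19 > old min -18. Must rescan other elements to find the new min.
Needs rescan: yes

Answer: yes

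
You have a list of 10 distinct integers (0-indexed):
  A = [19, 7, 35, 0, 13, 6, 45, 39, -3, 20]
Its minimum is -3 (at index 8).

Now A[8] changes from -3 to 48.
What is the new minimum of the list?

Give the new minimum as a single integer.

Old min = -3 (at index 8)
Change: A[8] -3 -> 48
Changed element WAS the min. Need to check: is 48 still <= all others?
  Min of remaining elements: 0
  New min = min(48, 0) = 0

Answer: 0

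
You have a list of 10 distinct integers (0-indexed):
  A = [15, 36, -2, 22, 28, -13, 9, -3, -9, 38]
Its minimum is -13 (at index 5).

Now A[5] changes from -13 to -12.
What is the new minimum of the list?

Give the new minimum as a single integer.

Answer: -12

Derivation:
Old min = -13 (at index 5)
Change: A[5] -13 -> -12
Changed element WAS the min. Need to check: is -12 still <= all others?
  Min of remaining elements: -9
  New min = min(-12, -9) = -12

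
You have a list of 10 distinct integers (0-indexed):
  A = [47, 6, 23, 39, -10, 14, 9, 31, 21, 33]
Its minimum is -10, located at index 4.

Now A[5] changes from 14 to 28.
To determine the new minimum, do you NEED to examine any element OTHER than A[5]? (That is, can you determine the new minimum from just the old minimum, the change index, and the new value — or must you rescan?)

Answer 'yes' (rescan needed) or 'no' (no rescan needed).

Old min = -10 at index 4
Change at index 5: 14 -> 28
Index 5 was NOT the min. New min = min(-10, 28). No rescan of other elements needed.
Needs rescan: no

Answer: no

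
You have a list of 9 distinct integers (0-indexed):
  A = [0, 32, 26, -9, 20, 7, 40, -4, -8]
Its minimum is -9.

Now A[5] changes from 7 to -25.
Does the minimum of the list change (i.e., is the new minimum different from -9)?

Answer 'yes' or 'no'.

Old min = -9
Change: A[5] 7 -> -25
Changed element was NOT the min; min changes only if -25 < -9.
New min = -25; changed? yes

Answer: yes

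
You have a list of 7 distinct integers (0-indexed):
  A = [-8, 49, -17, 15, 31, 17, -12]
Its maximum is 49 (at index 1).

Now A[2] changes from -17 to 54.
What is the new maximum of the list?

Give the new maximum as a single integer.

Old max = 49 (at index 1)
Change: A[2] -17 -> 54
Changed element was NOT the old max.
  New max = max(old_max, new_val) = max(49, 54) = 54

Answer: 54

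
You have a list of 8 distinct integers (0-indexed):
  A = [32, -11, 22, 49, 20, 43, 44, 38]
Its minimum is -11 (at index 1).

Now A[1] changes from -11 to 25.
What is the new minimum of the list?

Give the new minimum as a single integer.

Answer: 20

Derivation:
Old min = -11 (at index 1)
Change: A[1] -11 -> 25
Changed element WAS the min. Need to check: is 25 still <= all others?
  Min of remaining elements: 20
  New min = min(25, 20) = 20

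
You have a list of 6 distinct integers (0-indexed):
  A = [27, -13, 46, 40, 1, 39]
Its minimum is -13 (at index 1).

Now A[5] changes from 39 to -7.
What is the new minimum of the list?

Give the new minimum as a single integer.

Old min = -13 (at index 1)
Change: A[5] 39 -> -7
Changed element was NOT the old min.
  New min = min(old_min, new_val) = min(-13, -7) = -13

Answer: -13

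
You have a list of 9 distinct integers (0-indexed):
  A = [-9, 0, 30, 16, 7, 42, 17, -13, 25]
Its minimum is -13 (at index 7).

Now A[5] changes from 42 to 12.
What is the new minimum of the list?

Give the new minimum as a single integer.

Old min = -13 (at index 7)
Change: A[5] 42 -> 12
Changed element was NOT the old min.
  New min = min(old_min, new_val) = min(-13, 12) = -13

Answer: -13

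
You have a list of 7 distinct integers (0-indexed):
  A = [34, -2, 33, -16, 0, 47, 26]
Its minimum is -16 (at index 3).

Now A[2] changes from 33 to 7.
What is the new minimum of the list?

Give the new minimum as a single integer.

Old min = -16 (at index 3)
Change: A[2] 33 -> 7
Changed element was NOT the old min.
  New min = min(old_min, new_val) = min(-16, 7) = -16

Answer: -16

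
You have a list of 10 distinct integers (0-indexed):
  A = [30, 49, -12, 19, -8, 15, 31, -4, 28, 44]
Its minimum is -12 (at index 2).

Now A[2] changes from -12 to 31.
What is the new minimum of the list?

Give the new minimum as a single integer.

Old min = -12 (at index 2)
Change: A[2] -12 -> 31
Changed element WAS the min. Need to check: is 31 still <= all others?
  Min of remaining elements: -8
  New min = min(31, -8) = -8

Answer: -8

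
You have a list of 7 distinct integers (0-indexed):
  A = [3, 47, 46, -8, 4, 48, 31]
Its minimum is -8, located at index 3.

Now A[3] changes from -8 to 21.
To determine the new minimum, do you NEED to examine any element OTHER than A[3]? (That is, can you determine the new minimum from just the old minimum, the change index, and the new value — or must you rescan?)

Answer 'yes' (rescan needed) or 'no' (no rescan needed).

Answer: yes

Derivation:
Old min = -8 at index 3
Change at index 3: -8 -> 21
Index 3 WAS the min and new value 21 > old min -8. Must rescan other elements to find the new min.
Needs rescan: yes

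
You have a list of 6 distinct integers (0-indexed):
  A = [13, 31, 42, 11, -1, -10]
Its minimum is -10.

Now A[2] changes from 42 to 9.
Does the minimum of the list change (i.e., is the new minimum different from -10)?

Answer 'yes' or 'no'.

Answer: no

Derivation:
Old min = -10
Change: A[2] 42 -> 9
Changed element was NOT the min; min changes only if 9 < -10.
New min = -10; changed? no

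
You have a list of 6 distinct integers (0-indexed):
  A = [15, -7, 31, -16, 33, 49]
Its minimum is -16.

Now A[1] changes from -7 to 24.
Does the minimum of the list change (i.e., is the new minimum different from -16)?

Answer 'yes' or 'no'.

Old min = -16
Change: A[1] -7 -> 24
Changed element was NOT the min; min changes only if 24 < -16.
New min = -16; changed? no

Answer: no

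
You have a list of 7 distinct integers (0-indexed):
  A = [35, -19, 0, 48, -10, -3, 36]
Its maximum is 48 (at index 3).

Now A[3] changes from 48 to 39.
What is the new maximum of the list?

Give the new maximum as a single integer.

Old max = 48 (at index 3)
Change: A[3] 48 -> 39
Changed element WAS the max -> may need rescan.
  Max of remaining elements: 36
  New max = max(39, 36) = 39

Answer: 39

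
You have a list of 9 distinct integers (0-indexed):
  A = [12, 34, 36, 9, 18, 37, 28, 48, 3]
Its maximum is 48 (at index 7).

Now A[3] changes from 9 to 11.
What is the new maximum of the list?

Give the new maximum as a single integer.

Answer: 48

Derivation:
Old max = 48 (at index 7)
Change: A[3] 9 -> 11
Changed element was NOT the old max.
  New max = max(old_max, new_val) = max(48, 11) = 48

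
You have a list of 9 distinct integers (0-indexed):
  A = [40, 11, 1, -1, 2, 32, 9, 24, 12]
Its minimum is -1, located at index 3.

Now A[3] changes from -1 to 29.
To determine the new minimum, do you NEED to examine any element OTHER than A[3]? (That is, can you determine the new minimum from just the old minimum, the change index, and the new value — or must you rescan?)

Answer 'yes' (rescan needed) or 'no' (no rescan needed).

Answer: yes

Derivation:
Old min = -1 at index 3
Change at index 3: -1 -> 29
Index 3 WAS the min and new value 29 > old min -1. Must rescan other elements to find the new min.
Needs rescan: yes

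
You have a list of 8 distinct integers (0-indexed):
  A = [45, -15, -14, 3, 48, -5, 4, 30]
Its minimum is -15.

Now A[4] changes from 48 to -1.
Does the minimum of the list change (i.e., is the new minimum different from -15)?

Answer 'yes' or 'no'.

Old min = -15
Change: A[4] 48 -> -1
Changed element was NOT the min; min changes only if -1 < -15.
New min = -15; changed? no

Answer: no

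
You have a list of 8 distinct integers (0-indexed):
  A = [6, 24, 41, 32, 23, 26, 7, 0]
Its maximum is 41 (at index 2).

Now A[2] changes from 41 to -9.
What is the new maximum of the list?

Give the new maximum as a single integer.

Answer: 32

Derivation:
Old max = 41 (at index 2)
Change: A[2] 41 -> -9
Changed element WAS the max -> may need rescan.
  Max of remaining elements: 32
  New max = max(-9, 32) = 32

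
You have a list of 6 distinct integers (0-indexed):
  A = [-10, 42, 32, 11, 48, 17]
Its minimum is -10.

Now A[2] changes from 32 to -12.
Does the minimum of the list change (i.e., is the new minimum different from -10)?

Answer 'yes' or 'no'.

Old min = -10
Change: A[2] 32 -> -12
Changed element was NOT the min; min changes only if -12 < -10.
New min = -12; changed? yes

Answer: yes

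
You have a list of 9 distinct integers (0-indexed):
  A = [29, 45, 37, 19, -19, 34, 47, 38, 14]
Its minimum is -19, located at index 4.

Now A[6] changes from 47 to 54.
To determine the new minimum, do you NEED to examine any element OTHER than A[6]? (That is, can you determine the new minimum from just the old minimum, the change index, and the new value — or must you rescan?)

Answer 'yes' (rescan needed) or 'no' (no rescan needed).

Old min = -19 at index 4
Change at index 6: 47 -> 54
Index 6 was NOT the min. New min = min(-19, 54). No rescan of other elements needed.
Needs rescan: no

Answer: no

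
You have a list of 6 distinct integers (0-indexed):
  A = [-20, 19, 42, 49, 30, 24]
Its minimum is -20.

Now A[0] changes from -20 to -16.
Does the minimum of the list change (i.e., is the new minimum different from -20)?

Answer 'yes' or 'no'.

Answer: yes

Derivation:
Old min = -20
Change: A[0] -20 -> -16
Changed element was the min; new min must be rechecked.
New min = -16; changed? yes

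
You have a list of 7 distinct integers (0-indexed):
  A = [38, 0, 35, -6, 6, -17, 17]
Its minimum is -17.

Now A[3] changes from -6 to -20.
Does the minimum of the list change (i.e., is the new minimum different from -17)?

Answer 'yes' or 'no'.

Answer: yes

Derivation:
Old min = -17
Change: A[3] -6 -> -20
Changed element was NOT the min; min changes only if -20 < -17.
New min = -20; changed? yes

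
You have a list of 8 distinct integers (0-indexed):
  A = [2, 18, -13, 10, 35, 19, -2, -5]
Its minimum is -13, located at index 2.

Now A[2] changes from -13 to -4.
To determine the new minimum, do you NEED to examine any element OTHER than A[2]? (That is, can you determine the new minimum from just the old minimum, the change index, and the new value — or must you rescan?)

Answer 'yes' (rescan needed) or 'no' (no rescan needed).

Old min = -13 at index 2
Change at index 2: -13 -> -4
Index 2 WAS the min and new value -4 > old min -13. Must rescan other elements to find the new min.
Needs rescan: yes

Answer: yes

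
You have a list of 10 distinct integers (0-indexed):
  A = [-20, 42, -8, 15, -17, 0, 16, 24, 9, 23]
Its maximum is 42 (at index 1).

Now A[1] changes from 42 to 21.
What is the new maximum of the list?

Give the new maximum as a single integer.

Old max = 42 (at index 1)
Change: A[1] 42 -> 21
Changed element WAS the max -> may need rescan.
  Max of remaining elements: 24
  New max = max(21, 24) = 24

Answer: 24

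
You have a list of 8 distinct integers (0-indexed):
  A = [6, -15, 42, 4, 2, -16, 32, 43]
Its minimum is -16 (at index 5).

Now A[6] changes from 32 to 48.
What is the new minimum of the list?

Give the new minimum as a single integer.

Answer: -16

Derivation:
Old min = -16 (at index 5)
Change: A[6] 32 -> 48
Changed element was NOT the old min.
  New min = min(old_min, new_val) = min(-16, 48) = -16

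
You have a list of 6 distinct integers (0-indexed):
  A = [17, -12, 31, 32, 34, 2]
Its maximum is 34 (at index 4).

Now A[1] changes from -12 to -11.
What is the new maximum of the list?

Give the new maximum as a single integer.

Old max = 34 (at index 4)
Change: A[1] -12 -> -11
Changed element was NOT the old max.
  New max = max(old_max, new_val) = max(34, -11) = 34

Answer: 34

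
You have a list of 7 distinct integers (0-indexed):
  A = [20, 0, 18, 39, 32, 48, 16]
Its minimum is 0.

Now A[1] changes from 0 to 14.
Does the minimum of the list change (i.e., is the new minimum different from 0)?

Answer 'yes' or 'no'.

Answer: yes

Derivation:
Old min = 0
Change: A[1] 0 -> 14
Changed element was the min; new min must be rechecked.
New min = 14; changed? yes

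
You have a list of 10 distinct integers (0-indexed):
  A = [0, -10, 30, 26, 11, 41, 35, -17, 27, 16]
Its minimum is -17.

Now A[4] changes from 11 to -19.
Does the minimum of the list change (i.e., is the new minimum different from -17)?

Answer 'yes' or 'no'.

Old min = -17
Change: A[4] 11 -> -19
Changed element was NOT the min; min changes only if -19 < -17.
New min = -19; changed? yes

Answer: yes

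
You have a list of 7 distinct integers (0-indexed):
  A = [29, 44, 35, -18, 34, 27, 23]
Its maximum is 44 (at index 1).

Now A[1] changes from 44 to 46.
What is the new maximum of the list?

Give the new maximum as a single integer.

Answer: 46

Derivation:
Old max = 44 (at index 1)
Change: A[1] 44 -> 46
Changed element WAS the max -> may need rescan.
  Max of remaining elements: 35
  New max = max(46, 35) = 46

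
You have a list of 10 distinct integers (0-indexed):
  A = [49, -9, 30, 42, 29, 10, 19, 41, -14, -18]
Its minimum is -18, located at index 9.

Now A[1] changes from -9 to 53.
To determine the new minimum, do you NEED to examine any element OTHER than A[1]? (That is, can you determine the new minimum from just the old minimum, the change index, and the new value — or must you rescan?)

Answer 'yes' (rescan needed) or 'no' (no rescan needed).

Answer: no

Derivation:
Old min = -18 at index 9
Change at index 1: -9 -> 53
Index 1 was NOT the min. New min = min(-18, 53). No rescan of other elements needed.
Needs rescan: no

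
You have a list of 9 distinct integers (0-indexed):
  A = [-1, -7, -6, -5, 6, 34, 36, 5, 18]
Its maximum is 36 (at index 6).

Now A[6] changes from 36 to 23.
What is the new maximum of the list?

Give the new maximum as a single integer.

Answer: 34

Derivation:
Old max = 36 (at index 6)
Change: A[6] 36 -> 23
Changed element WAS the max -> may need rescan.
  Max of remaining elements: 34
  New max = max(23, 34) = 34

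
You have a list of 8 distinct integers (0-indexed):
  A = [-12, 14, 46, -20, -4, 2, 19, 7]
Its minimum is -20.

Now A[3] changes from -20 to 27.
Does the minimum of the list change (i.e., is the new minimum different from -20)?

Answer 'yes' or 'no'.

Old min = -20
Change: A[3] -20 -> 27
Changed element was the min; new min must be rechecked.
New min = -12; changed? yes

Answer: yes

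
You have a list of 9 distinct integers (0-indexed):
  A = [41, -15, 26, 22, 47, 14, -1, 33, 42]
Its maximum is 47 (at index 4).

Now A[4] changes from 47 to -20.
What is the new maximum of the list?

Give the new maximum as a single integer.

Answer: 42

Derivation:
Old max = 47 (at index 4)
Change: A[4] 47 -> -20
Changed element WAS the max -> may need rescan.
  Max of remaining elements: 42
  New max = max(-20, 42) = 42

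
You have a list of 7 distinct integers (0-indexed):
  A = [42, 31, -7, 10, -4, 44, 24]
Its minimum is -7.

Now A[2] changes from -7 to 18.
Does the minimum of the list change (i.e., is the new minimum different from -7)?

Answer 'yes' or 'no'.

Answer: yes

Derivation:
Old min = -7
Change: A[2] -7 -> 18
Changed element was the min; new min must be rechecked.
New min = -4; changed? yes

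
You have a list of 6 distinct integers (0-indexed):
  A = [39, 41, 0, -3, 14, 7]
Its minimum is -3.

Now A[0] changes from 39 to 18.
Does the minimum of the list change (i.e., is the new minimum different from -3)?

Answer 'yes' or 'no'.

Old min = -3
Change: A[0] 39 -> 18
Changed element was NOT the min; min changes only if 18 < -3.
New min = -3; changed? no

Answer: no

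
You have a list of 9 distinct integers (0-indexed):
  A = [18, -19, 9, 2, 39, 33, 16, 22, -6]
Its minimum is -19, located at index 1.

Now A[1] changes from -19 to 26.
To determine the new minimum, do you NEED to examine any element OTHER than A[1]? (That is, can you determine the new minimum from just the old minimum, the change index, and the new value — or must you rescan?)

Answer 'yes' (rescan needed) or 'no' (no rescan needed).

Answer: yes

Derivation:
Old min = -19 at index 1
Change at index 1: -19 -> 26
Index 1 WAS the min and new value 26 > old min -19. Must rescan other elements to find the new min.
Needs rescan: yes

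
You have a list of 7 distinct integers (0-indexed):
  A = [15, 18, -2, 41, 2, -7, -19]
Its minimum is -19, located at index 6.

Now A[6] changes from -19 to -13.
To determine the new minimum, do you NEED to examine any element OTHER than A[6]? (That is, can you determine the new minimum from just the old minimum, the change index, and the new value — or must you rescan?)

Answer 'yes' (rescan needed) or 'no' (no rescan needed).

Old min = -19 at index 6
Change at index 6: -19 -> -13
Index 6 WAS the min and new value -13 > old min -19. Must rescan other elements to find the new min.
Needs rescan: yes

Answer: yes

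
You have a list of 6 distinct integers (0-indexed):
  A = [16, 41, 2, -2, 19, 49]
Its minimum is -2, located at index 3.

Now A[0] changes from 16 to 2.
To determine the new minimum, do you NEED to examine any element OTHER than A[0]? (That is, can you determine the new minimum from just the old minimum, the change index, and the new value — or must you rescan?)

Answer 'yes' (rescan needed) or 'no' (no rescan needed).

Old min = -2 at index 3
Change at index 0: 16 -> 2
Index 0 was NOT the min. New min = min(-2, 2). No rescan of other elements needed.
Needs rescan: no

Answer: no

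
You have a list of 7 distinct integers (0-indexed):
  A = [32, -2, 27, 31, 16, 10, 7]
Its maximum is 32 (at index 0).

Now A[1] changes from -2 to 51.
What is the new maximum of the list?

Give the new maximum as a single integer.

Answer: 51

Derivation:
Old max = 32 (at index 0)
Change: A[1] -2 -> 51
Changed element was NOT the old max.
  New max = max(old_max, new_val) = max(32, 51) = 51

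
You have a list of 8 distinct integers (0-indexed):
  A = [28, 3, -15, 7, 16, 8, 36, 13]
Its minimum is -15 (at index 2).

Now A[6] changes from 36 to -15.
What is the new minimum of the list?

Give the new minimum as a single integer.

Old min = -15 (at index 2)
Change: A[6] 36 -> -15
Changed element was NOT the old min.
  New min = min(old_min, new_val) = min(-15, -15) = -15

Answer: -15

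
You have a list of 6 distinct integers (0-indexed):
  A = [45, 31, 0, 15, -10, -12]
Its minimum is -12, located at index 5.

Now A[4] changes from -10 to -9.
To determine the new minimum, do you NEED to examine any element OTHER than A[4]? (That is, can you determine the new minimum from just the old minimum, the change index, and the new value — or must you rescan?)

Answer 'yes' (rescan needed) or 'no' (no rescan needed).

Answer: no

Derivation:
Old min = -12 at index 5
Change at index 4: -10 -> -9
Index 4 was NOT the min. New min = min(-12, -9). No rescan of other elements needed.
Needs rescan: no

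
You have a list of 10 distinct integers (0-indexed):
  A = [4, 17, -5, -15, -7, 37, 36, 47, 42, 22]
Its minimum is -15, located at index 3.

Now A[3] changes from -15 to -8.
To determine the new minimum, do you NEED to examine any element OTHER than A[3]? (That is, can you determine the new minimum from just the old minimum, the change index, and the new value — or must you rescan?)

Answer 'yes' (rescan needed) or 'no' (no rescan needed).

Old min = -15 at index 3
Change at index 3: -15 -> -8
Index 3 WAS the min and new value -8 > old min -15. Must rescan other elements to find the new min.
Needs rescan: yes

Answer: yes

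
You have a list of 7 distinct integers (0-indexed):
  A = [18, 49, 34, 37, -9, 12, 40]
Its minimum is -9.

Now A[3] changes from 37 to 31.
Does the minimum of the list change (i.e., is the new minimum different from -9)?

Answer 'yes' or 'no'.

Old min = -9
Change: A[3] 37 -> 31
Changed element was NOT the min; min changes only if 31 < -9.
New min = -9; changed? no

Answer: no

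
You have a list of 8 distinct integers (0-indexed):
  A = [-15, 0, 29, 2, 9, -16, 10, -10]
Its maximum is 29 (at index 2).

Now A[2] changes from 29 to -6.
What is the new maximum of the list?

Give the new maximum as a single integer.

Answer: 10

Derivation:
Old max = 29 (at index 2)
Change: A[2] 29 -> -6
Changed element WAS the max -> may need rescan.
  Max of remaining elements: 10
  New max = max(-6, 10) = 10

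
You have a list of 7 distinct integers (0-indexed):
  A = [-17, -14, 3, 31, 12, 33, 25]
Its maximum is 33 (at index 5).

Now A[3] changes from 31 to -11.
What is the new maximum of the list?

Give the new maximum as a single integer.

Old max = 33 (at index 5)
Change: A[3] 31 -> -11
Changed element was NOT the old max.
  New max = max(old_max, new_val) = max(33, -11) = 33

Answer: 33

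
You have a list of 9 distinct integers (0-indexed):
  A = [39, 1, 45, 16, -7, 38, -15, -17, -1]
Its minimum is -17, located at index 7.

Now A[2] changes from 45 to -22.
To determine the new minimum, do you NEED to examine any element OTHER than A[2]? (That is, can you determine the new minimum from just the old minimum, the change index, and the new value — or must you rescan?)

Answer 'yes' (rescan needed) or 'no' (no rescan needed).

Old min = -17 at index 7
Change at index 2: 45 -> -22
Index 2 was NOT the min. New min = min(-17, -22). No rescan of other elements needed.
Needs rescan: no

Answer: no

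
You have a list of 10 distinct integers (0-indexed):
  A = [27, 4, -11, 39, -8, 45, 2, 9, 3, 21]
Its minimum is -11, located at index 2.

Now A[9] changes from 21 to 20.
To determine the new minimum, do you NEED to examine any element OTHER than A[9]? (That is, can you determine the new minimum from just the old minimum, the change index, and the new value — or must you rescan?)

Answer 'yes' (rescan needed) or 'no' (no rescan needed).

Answer: no

Derivation:
Old min = -11 at index 2
Change at index 9: 21 -> 20
Index 9 was NOT the min. New min = min(-11, 20). No rescan of other elements needed.
Needs rescan: no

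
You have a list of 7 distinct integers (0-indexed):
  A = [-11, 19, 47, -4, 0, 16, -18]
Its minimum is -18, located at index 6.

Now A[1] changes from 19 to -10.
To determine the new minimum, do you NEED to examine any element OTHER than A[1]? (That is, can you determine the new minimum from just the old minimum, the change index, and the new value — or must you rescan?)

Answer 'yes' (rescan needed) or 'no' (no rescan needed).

Answer: no

Derivation:
Old min = -18 at index 6
Change at index 1: 19 -> -10
Index 1 was NOT the min. New min = min(-18, -10). No rescan of other elements needed.
Needs rescan: no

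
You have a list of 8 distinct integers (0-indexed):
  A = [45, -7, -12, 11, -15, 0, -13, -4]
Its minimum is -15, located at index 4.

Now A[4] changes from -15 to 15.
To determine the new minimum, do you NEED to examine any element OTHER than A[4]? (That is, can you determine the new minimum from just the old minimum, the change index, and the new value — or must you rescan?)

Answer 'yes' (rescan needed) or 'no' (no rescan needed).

Old min = -15 at index 4
Change at index 4: -15 -> 15
Index 4 WAS the min and new value 15 > old min -15. Must rescan other elements to find the new min.
Needs rescan: yes

Answer: yes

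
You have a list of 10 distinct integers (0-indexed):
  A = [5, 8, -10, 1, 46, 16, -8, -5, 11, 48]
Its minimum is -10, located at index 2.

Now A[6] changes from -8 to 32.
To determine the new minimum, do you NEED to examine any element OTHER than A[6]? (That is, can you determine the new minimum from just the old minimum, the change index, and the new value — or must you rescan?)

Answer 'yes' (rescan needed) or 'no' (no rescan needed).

Old min = -10 at index 2
Change at index 6: -8 -> 32
Index 6 was NOT the min. New min = min(-10, 32). No rescan of other elements needed.
Needs rescan: no

Answer: no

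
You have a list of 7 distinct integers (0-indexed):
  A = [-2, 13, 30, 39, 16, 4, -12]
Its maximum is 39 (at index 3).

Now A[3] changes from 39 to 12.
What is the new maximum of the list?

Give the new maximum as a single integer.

Answer: 30

Derivation:
Old max = 39 (at index 3)
Change: A[3] 39 -> 12
Changed element WAS the max -> may need rescan.
  Max of remaining elements: 30
  New max = max(12, 30) = 30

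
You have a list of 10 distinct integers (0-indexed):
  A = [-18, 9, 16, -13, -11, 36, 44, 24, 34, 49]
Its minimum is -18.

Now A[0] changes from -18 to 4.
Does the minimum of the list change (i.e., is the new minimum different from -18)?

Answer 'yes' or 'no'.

Answer: yes

Derivation:
Old min = -18
Change: A[0] -18 -> 4
Changed element was the min; new min must be rechecked.
New min = -13; changed? yes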